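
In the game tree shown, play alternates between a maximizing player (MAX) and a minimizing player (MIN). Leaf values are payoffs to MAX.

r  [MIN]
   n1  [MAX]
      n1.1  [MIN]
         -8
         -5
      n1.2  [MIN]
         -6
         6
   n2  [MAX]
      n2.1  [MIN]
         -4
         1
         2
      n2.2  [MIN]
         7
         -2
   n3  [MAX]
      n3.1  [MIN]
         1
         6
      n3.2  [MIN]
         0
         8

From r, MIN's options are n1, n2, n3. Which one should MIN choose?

n1.1 (MIN): min(-8, -5) = -8
n1.2 (MIN): min(-6, 6) = -6
n1 (MAX): max(-8, -6) = -6
n2.1 (MIN): min(-4, 1, 2) = -4
n2.2 (MIN): min(7, -2) = -2
n2 (MAX): max(-4, -2) = -2
n3.1 (MIN): min(1, 6) = 1
n3.2 (MIN): min(0, 8) = 0
n3 (MAX): max(1, 0) = 1
r (MIN): min(-6, -2, 1) = -6
MIN at r wants the lowest of {n1=-6, n2=-2, n3=1}, so chooses n1.

n1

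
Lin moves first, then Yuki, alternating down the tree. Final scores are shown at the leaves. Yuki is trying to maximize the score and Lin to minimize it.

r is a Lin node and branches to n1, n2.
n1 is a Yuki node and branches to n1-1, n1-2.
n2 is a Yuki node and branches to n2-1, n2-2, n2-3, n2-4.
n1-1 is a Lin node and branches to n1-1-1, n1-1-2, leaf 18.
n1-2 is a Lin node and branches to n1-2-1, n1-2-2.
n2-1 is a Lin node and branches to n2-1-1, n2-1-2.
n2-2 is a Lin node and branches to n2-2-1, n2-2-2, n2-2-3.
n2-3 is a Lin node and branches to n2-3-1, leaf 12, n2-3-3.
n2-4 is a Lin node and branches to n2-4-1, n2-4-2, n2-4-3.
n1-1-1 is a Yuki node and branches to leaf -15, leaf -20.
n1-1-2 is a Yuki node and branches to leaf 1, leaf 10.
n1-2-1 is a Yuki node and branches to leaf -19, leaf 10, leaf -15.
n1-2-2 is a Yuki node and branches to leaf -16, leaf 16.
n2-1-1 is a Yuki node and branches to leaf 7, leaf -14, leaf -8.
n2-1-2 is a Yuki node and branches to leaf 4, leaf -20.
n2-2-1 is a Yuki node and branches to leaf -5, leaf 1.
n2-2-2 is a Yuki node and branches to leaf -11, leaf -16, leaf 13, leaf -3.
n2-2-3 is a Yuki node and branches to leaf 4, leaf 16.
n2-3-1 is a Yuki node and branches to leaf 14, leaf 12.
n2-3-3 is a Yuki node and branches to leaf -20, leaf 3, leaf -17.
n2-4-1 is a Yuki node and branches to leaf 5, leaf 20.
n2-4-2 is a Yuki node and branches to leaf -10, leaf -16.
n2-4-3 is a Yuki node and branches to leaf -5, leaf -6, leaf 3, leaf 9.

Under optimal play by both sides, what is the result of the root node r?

4

n1-1-1 (Yuki): max(-15, -20) = -15
n1-1-2 (Yuki): max(1, 10) = 10
n1-1 (Lin): min(-15, 10, 18) = -15
n1-2-1 (Yuki): max(-19, 10, -15) = 10
n1-2-2 (Yuki): max(-16, 16) = 16
n1-2 (Lin): min(10, 16) = 10
n1 (Yuki): max(-15, 10) = 10
n2-1-1 (Yuki): max(7, -14, -8) = 7
n2-1-2 (Yuki): max(4, -20) = 4
n2-1 (Lin): min(7, 4) = 4
n2-2-1 (Yuki): max(-5, 1) = 1
n2-2-2 (Yuki): max(-11, -16, 13, -3) = 13
n2-2-3 (Yuki): max(4, 16) = 16
n2-2 (Lin): min(1, 13, 16) = 1
n2-3-1 (Yuki): max(14, 12) = 14
n2-3-3 (Yuki): max(-20, 3, -17) = 3
n2-3 (Lin): min(14, 12, 3) = 3
n2-4-1 (Yuki): max(5, 20) = 20
n2-4-2 (Yuki): max(-10, -16) = -10
n2-4-3 (Yuki): max(-5, -6, 3, 9) = 9
n2-4 (Lin): min(20, -10, 9) = -10
n2 (Yuki): max(4, 1, 3, -10) = 4
r (Lin): min(10, 4) = 4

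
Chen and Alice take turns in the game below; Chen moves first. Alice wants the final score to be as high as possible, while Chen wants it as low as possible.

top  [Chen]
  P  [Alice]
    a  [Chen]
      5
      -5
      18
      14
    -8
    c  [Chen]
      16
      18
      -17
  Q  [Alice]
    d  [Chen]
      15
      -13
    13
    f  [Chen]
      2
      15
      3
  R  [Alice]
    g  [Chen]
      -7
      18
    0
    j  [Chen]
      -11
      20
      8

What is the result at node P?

-5

a (Chen): min(5, -5, 18, 14) = -5
c (Chen): min(16, 18, -17) = -17
P (Alice): max(-5, -8, -17) = -5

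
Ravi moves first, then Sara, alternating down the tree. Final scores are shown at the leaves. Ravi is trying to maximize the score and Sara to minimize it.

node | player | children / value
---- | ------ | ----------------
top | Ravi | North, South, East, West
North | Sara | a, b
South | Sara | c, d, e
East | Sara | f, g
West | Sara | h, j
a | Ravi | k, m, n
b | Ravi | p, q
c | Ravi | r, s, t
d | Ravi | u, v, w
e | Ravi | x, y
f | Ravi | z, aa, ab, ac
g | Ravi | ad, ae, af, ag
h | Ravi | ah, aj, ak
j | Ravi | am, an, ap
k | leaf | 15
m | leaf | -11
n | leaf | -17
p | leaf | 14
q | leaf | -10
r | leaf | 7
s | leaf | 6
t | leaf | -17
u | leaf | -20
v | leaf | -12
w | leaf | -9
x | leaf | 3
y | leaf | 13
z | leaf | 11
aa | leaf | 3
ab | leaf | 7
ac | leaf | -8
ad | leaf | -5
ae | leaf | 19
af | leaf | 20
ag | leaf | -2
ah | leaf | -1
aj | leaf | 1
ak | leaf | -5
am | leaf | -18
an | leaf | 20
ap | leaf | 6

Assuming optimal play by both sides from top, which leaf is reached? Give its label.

p

a (Ravi): max(15, -11, -17) = 15
b (Ravi): max(14, -10) = 14
North (Sara): min(15, 14) = 14
c (Ravi): max(7, 6, -17) = 7
d (Ravi): max(-20, -12, -9) = -9
e (Ravi): max(3, 13) = 13
South (Sara): min(7, -9, 13) = -9
f (Ravi): max(11, 3, 7, -8) = 11
g (Ravi): max(-5, 19, 20, -2) = 20
East (Sara): min(11, 20) = 11
h (Ravi): max(-1, 1, -5) = 1
j (Ravi): max(-18, 20, 6) = 20
West (Sara): min(1, 20) = 1
top (Ravi): max(14, -9, 11, 1) = 14
At top, Ravi picks North (highest: 14).
At North, Sara picks b (lowest: 14).
At b, Ravi picks p (highest: 14).
Terminal value 14.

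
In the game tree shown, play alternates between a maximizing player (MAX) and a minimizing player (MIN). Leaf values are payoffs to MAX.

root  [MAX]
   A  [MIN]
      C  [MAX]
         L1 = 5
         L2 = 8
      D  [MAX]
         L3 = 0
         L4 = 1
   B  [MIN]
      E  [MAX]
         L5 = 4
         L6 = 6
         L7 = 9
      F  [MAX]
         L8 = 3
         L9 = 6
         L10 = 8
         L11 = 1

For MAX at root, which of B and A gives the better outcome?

E (MAX): max(4, 6, 9) = 9
F (MAX): max(3, 6, 8, 1) = 8
B (MIN): min(9, 8) = 8
C (MAX): max(5, 8) = 8
D (MAX): max(0, 1) = 1
A (MIN): min(8, 1) = 1
MAX prefers the higher value; B=8, A=1. B is better since 8 > 1.

B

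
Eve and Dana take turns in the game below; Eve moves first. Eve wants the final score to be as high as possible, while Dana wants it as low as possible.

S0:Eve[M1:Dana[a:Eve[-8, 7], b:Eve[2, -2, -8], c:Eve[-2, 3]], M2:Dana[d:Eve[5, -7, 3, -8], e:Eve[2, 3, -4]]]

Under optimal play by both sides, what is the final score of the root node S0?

a (Eve): max(-8, 7) = 7
b (Eve): max(2, -2, -8) = 2
c (Eve): max(-2, 3) = 3
M1 (Dana): min(7, 2, 3) = 2
d (Eve): max(5, -7, 3, -8) = 5
e (Eve): max(2, 3, -4) = 3
M2 (Dana): min(5, 3) = 3
S0 (Eve): max(2, 3) = 3

3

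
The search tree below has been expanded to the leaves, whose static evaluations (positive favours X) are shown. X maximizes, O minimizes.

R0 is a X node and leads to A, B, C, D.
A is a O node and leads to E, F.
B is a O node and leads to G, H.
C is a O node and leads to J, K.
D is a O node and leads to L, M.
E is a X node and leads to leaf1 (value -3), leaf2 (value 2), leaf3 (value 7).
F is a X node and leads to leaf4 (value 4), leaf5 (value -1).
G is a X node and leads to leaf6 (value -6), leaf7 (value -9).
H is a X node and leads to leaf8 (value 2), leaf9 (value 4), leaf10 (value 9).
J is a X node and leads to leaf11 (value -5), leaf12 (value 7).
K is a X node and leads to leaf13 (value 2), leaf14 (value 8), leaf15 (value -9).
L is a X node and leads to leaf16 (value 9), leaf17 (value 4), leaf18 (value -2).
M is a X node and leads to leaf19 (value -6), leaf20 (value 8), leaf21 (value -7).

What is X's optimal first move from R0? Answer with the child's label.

E (X): max(-3, 2, 7) = 7
F (X): max(4, -1) = 4
A (O): min(7, 4) = 4
G (X): max(-6, -9) = -6
H (X): max(2, 4, 9) = 9
B (O): min(-6, 9) = -6
J (X): max(-5, 7) = 7
K (X): max(2, 8, -9) = 8
C (O): min(7, 8) = 7
L (X): max(9, 4, -2) = 9
M (X): max(-6, 8, -7) = 8
D (O): min(9, 8) = 8
R0 (X): max(4, -6, 7, 8) = 8
X at R0 wants the highest of {A=4, B=-6, C=7, D=8}, so chooses D.

D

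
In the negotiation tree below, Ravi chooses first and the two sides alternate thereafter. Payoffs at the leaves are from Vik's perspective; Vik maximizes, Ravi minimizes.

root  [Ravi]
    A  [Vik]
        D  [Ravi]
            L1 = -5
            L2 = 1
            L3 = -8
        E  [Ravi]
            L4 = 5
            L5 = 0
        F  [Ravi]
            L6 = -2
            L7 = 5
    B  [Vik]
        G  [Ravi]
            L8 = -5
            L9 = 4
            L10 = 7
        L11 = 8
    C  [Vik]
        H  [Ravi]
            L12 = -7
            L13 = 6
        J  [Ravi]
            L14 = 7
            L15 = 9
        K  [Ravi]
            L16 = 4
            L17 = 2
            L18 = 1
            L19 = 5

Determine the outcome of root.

0

D (Ravi): min(-5, 1, -8) = -8
E (Ravi): min(5, 0) = 0
F (Ravi): min(-2, 5) = -2
A (Vik): max(-8, 0, -2) = 0
G (Ravi): min(-5, 4, 7) = -5
B (Vik): max(-5, 8) = 8
H (Ravi): min(-7, 6) = -7
J (Ravi): min(7, 9) = 7
K (Ravi): min(4, 2, 1, 5) = 1
C (Vik): max(-7, 7, 1) = 7
root (Ravi): min(0, 8, 7) = 0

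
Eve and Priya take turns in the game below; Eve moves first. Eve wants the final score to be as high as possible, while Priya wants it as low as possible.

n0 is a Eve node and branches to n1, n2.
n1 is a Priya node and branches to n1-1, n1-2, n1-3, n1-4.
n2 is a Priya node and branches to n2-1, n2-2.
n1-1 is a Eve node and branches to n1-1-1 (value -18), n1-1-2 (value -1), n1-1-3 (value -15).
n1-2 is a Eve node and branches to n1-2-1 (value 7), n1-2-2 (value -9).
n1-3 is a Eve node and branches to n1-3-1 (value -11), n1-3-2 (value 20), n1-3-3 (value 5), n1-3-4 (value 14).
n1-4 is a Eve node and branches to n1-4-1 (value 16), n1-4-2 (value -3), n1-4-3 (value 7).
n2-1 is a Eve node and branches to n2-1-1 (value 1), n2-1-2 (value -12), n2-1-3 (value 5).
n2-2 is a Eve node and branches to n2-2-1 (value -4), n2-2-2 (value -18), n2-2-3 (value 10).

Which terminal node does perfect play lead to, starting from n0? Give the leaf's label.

n1-1 (Eve): max(-18, -1, -15) = -1
n1-2 (Eve): max(7, -9) = 7
n1-3 (Eve): max(-11, 20, 5, 14) = 20
n1-4 (Eve): max(16, -3, 7) = 16
n1 (Priya): min(-1, 7, 20, 16) = -1
n2-1 (Eve): max(1, -12, 5) = 5
n2-2 (Eve): max(-4, -18, 10) = 10
n2 (Priya): min(5, 10) = 5
n0 (Eve): max(-1, 5) = 5
At n0, Eve picks n2 (highest: 5).
At n2, Priya picks n2-1 (lowest: 5).
At n2-1, Eve picks n2-1-3 (highest: 5).
Terminal value 5.

n2-1-3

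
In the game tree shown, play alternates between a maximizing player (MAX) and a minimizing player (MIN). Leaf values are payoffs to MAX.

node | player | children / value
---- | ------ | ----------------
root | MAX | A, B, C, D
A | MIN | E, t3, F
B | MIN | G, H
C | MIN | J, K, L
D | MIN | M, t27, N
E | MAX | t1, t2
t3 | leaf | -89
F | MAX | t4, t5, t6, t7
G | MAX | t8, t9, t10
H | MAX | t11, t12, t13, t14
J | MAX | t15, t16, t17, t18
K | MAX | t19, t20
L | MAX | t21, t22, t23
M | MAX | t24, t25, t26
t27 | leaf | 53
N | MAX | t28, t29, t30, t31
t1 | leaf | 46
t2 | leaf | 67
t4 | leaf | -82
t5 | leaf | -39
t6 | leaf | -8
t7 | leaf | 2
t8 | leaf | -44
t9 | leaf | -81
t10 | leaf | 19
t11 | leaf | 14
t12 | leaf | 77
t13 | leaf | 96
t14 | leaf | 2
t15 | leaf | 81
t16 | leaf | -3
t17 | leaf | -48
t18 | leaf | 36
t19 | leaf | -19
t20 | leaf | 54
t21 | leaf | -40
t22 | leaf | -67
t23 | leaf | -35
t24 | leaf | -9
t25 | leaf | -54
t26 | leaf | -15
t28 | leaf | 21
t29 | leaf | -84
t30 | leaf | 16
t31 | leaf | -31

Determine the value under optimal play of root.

E (MAX): max(46, 67) = 67
F (MAX): max(-82, -39, -8, 2) = 2
A (MIN): min(67, -89, 2) = -89
G (MAX): max(-44, -81, 19) = 19
H (MAX): max(14, 77, 96, 2) = 96
B (MIN): min(19, 96) = 19
J (MAX): max(81, -3, -48, 36) = 81
K (MAX): max(-19, 54) = 54
L (MAX): max(-40, -67, -35) = -35
C (MIN): min(81, 54, -35) = -35
M (MAX): max(-9, -54, -15) = -9
N (MAX): max(21, -84, 16, -31) = 21
D (MIN): min(-9, 53, 21) = -9
root (MAX): max(-89, 19, -35, -9) = 19

19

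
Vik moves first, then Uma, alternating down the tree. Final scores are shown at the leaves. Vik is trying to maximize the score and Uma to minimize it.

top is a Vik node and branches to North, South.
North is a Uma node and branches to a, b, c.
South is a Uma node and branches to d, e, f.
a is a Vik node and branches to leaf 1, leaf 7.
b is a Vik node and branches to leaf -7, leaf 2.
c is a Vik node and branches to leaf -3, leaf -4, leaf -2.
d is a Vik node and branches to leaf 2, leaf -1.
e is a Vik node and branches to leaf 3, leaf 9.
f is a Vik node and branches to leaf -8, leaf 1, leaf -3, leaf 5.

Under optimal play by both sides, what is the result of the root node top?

a (Vik): max(1, 7) = 7
b (Vik): max(-7, 2) = 2
c (Vik): max(-3, -4, -2) = -2
North (Uma): min(7, 2, -2) = -2
d (Vik): max(2, -1) = 2
e (Vik): max(3, 9) = 9
f (Vik): max(-8, 1, -3, 5) = 5
South (Uma): min(2, 9, 5) = 2
top (Vik): max(-2, 2) = 2

2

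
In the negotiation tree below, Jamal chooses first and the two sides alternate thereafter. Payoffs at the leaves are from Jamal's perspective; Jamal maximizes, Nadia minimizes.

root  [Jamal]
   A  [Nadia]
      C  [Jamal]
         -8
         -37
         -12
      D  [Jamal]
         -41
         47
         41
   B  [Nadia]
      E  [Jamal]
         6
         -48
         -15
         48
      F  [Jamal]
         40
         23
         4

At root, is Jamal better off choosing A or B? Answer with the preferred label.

B

C (Jamal): max(-8, -37, -12) = -8
D (Jamal): max(-41, 47, 41) = 47
A (Nadia): min(-8, 47) = -8
E (Jamal): max(6, -48, -15, 48) = 48
F (Jamal): max(40, 23, 4) = 40
B (Nadia): min(48, 40) = 40
Jamal prefers the higher value; A=-8, B=40. B is better since 40 > -8.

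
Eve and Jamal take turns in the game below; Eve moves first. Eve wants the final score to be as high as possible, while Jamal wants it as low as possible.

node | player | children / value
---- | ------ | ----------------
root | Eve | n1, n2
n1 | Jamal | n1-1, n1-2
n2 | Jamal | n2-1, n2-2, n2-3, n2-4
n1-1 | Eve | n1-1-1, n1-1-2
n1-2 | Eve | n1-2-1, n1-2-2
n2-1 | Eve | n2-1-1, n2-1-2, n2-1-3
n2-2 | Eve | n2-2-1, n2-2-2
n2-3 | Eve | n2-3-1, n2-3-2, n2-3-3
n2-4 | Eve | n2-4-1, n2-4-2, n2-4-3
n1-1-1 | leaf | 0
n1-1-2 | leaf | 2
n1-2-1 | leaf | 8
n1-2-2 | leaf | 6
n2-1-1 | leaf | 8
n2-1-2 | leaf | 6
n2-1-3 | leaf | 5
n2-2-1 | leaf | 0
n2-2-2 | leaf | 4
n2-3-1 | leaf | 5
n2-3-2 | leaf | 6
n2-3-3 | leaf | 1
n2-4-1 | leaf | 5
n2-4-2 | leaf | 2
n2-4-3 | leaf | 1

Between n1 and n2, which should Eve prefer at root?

n1-1 (Eve): max(0, 2) = 2
n1-2 (Eve): max(8, 6) = 8
n1 (Jamal): min(2, 8) = 2
n2-1 (Eve): max(8, 6, 5) = 8
n2-2 (Eve): max(0, 4) = 4
n2-3 (Eve): max(5, 6, 1) = 6
n2-4 (Eve): max(5, 2, 1) = 5
n2 (Jamal): min(8, 4, 6, 5) = 4
Eve prefers the higher value; n1=2, n2=4. n2 is better since 4 > 2.

n2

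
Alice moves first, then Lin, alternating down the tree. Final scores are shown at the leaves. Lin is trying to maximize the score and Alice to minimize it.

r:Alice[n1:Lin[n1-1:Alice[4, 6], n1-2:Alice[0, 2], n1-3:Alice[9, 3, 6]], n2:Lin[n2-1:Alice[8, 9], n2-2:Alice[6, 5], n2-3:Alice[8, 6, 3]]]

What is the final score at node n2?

n2-1 (Alice): min(8, 9) = 8
n2-2 (Alice): min(6, 5) = 5
n2-3 (Alice): min(8, 6, 3) = 3
n2 (Lin): max(8, 5, 3) = 8

8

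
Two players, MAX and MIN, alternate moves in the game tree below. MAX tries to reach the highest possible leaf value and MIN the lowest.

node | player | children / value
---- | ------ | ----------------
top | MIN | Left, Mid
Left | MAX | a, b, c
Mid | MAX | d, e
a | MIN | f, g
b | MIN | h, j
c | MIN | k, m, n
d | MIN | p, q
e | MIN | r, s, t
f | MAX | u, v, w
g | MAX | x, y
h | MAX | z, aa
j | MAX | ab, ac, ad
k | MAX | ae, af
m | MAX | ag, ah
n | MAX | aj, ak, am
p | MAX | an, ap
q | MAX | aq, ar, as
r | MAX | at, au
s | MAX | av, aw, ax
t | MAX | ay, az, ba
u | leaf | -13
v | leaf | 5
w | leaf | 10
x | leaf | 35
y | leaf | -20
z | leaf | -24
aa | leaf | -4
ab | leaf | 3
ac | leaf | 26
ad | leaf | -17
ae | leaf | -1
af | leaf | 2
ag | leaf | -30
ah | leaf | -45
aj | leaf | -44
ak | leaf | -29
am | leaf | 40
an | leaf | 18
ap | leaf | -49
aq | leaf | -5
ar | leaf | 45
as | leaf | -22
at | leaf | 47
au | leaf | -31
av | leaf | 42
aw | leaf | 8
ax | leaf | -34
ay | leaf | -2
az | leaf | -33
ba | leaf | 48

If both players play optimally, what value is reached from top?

10

f (MAX): max(-13, 5, 10) = 10
g (MAX): max(35, -20) = 35
a (MIN): min(10, 35) = 10
h (MAX): max(-24, -4) = -4
j (MAX): max(3, 26, -17) = 26
b (MIN): min(-4, 26) = -4
k (MAX): max(-1, 2) = 2
m (MAX): max(-30, -45) = -30
n (MAX): max(-44, -29, 40) = 40
c (MIN): min(2, -30, 40) = -30
Left (MAX): max(10, -4, -30) = 10
p (MAX): max(18, -49) = 18
q (MAX): max(-5, 45, -22) = 45
d (MIN): min(18, 45) = 18
r (MAX): max(47, -31) = 47
s (MAX): max(42, 8, -34) = 42
t (MAX): max(-2, -33, 48) = 48
e (MIN): min(47, 42, 48) = 42
Mid (MAX): max(18, 42) = 42
top (MIN): min(10, 42) = 10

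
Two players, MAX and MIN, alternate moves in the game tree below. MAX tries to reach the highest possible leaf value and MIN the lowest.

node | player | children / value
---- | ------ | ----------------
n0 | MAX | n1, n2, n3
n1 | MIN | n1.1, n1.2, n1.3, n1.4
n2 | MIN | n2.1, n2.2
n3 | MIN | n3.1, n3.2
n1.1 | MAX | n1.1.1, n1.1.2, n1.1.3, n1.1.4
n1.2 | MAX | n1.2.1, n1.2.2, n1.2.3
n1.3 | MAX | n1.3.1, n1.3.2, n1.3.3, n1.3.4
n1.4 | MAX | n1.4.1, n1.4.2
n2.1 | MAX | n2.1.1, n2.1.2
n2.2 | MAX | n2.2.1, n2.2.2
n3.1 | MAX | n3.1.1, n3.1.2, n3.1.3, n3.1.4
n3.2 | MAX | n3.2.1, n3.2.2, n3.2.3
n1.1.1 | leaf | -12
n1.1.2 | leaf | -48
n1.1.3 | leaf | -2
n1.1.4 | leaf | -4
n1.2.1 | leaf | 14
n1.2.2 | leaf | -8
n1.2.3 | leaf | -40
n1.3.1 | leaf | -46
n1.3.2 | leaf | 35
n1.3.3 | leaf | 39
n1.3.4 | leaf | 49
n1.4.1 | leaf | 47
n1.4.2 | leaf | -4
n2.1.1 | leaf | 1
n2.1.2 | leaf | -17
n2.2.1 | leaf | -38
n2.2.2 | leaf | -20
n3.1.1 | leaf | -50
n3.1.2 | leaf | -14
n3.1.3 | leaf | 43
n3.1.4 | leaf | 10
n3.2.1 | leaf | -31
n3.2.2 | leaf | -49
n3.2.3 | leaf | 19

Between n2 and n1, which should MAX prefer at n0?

n1

n2.1 (MAX): max(1, -17) = 1
n2.2 (MAX): max(-38, -20) = -20
n2 (MIN): min(1, -20) = -20
n1.1 (MAX): max(-12, -48, -2, -4) = -2
n1.2 (MAX): max(14, -8, -40) = 14
n1.3 (MAX): max(-46, 35, 39, 49) = 49
n1.4 (MAX): max(47, -4) = 47
n1 (MIN): min(-2, 14, 49, 47) = -2
MAX prefers the higher value; n2=-20, n1=-2. n1 is better since -2 > -20.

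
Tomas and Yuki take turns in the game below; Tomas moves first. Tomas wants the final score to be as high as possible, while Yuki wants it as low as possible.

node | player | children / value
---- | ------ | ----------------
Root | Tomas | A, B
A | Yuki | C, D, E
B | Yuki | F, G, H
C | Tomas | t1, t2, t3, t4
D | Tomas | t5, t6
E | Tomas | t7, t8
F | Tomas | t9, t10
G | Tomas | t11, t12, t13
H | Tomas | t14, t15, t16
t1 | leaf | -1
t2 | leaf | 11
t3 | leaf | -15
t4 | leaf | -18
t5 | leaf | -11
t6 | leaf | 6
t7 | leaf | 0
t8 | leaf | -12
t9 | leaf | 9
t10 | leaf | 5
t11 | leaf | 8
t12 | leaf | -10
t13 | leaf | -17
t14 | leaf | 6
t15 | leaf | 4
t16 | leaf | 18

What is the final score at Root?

8

C (Tomas): max(-1, 11, -15, -18) = 11
D (Tomas): max(-11, 6) = 6
E (Tomas): max(0, -12) = 0
A (Yuki): min(11, 6, 0) = 0
F (Tomas): max(9, 5) = 9
G (Tomas): max(8, -10, -17) = 8
H (Tomas): max(6, 4, 18) = 18
B (Yuki): min(9, 8, 18) = 8
Root (Tomas): max(0, 8) = 8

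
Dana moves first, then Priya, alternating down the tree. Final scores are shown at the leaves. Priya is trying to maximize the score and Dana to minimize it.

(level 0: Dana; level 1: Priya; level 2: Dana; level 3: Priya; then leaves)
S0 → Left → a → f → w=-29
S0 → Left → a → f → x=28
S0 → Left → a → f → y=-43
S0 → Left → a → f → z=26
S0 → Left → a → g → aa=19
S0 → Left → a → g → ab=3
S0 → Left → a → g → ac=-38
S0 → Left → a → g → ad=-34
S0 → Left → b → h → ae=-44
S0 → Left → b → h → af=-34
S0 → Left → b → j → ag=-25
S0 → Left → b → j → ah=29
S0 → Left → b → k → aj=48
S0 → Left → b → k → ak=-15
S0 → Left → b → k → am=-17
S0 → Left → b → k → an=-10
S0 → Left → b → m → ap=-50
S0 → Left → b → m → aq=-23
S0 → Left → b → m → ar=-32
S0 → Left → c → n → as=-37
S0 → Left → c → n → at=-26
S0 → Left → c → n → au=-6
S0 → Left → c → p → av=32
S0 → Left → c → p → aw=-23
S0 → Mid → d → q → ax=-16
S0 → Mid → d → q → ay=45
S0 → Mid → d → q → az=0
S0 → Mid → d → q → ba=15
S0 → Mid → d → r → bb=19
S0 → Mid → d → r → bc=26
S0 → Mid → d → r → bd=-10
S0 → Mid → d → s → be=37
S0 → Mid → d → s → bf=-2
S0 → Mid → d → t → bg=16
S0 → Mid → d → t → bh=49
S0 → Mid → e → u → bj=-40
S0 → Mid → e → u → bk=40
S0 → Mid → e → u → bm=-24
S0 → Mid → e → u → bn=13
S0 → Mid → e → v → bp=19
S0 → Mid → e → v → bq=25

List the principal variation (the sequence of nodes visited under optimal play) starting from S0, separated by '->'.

f (Priya): max(-29, 28, -43, 26) = 28
g (Priya): max(19, 3, -38, -34) = 19
a (Dana): min(28, 19) = 19
h (Priya): max(-44, -34) = -34
j (Priya): max(-25, 29) = 29
k (Priya): max(48, -15, -17, -10) = 48
m (Priya): max(-50, -23, -32) = -23
b (Dana): min(-34, 29, 48, -23) = -34
n (Priya): max(-37, -26, -6) = -6
p (Priya): max(32, -23) = 32
c (Dana): min(-6, 32) = -6
Left (Priya): max(19, -34, -6) = 19
q (Priya): max(-16, 45, 0, 15) = 45
r (Priya): max(19, 26, -10) = 26
s (Priya): max(37, -2) = 37
t (Priya): max(16, 49) = 49
d (Dana): min(45, 26, 37, 49) = 26
u (Priya): max(-40, 40, -24, 13) = 40
v (Priya): max(19, 25) = 25
e (Dana): min(40, 25) = 25
Mid (Priya): max(26, 25) = 26
S0 (Dana): min(19, 26) = 19
At S0, Dana picks Left (lowest: 19).
At Left, Priya picks a (highest: 19).
At a, Dana picks g (lowest: 19).
At g, Priya picks aa (highest: 19).
Terminal value 19.

S0 -> Left -> a -> g -> aa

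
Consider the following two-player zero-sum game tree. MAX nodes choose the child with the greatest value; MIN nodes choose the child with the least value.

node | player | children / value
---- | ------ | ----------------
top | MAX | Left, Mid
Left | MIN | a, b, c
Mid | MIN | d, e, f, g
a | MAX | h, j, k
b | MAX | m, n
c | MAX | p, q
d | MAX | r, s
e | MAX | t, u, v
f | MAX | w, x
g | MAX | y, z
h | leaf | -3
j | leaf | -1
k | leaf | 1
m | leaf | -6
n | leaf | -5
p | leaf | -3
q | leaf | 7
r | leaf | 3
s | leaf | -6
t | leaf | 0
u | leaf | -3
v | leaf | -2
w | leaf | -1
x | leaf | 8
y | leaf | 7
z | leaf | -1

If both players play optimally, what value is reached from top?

0

a (MAX): max(-3, -1, 1) = 1
b (MAX): max(-6, -5) = -5
c (MAX): max(-3, 7) = 7
Left (MIN): min(1, -5, 7) = -5
d (MAX): max(3, -6) = 3
e (MAX): max(0, -3, -2) = 0
f (MAX): max(-1, 8) = 8
g (MAX): max(7, -1) = 7
Mid (MIN): min(3, 0, 8, 7) = 0
top (MAX): max(-5, 0) = 0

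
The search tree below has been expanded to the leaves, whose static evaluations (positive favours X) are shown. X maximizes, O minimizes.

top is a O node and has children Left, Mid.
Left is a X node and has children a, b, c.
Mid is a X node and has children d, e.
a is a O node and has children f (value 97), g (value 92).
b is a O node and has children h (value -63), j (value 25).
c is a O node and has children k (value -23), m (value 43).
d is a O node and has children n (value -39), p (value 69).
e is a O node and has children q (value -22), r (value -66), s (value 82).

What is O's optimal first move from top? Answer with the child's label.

Mid

a (O): min(97, 92) = 92
b (O): min(-63, 25) = -63
c (O): min(-23, 43) = -23
Left (X): max(92, -63, -23) = 92
d (O): min(-39, 69) = -39
e (O): min(-22, -66, 82) = -66
Mid (X): max(-39, -66) = -39
top (O): min(92, -39) = -39
O at top wants the lowest of {Left=92, Mid=-39}, so chooses Mid.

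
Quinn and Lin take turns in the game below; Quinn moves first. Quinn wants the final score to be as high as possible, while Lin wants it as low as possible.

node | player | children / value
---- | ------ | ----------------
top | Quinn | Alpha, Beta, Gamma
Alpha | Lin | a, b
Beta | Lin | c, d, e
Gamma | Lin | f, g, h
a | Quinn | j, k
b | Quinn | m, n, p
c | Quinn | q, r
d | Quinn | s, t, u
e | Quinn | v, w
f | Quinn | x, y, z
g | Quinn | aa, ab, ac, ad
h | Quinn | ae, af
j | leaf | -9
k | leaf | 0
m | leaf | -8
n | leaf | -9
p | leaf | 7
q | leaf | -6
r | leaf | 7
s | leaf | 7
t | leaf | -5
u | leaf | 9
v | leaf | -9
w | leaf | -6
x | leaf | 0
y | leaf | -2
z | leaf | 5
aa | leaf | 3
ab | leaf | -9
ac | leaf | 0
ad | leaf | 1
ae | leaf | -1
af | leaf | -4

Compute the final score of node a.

a (Quinn): max(-9, 0) = 0

0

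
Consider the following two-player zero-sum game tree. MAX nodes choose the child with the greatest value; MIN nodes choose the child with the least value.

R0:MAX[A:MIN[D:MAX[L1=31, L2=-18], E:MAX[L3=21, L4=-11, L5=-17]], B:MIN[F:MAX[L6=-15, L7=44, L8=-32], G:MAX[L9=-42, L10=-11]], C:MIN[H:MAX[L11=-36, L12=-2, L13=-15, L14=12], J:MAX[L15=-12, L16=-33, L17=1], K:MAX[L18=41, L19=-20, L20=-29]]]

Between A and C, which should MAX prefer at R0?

D (MAX): max(31, -18) = 31
E (MAX): max(21, -11, -17) = 21
A (MIN): min(31, 21) = 21
H (MAX): max(-36, -2, -15, 12) = 12
J (MAX): max(-12, -33, 1) = 1
K (MAX): max(41, -20, -29) = 41
C (MIN): min(12, 1, 41) = 1
MAX prefers the higher value; A=21, C=1. A is better since 21 > 1.

A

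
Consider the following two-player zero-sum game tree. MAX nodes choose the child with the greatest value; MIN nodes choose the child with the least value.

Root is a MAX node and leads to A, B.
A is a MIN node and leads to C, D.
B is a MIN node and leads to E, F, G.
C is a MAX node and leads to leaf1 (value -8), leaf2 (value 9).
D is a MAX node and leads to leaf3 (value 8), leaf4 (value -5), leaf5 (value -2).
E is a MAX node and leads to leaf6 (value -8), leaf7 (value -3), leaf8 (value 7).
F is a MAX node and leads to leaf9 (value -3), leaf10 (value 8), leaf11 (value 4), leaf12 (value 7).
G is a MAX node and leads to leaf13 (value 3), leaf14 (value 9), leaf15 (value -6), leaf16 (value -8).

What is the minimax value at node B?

E (MAX): max(-8, -3, 7) = 7
F (MAX): max(-3, 8, 4, 7) = 8
G (MAX): max(3, 9, -6, -8) = 9
B (MIN): min(7, 8, 9) = 7

7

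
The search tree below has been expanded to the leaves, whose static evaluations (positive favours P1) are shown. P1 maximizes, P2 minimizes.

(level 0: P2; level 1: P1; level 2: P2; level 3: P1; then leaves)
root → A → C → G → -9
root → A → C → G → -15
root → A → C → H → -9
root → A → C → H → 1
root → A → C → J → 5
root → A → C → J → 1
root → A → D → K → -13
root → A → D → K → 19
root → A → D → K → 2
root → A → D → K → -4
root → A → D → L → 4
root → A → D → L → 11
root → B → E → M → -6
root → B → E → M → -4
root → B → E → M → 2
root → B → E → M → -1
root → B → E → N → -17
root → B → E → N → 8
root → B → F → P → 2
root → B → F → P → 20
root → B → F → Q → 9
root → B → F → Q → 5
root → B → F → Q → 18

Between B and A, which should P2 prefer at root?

A

M (P1): max(-6, -4, 2, -1) = 2
N (P1): max(-17, 8) = 8
E (P2): min(2, 8) = 2
P (P1): max(2, 20) = 20
Q (P1): max(9, 5, 18) = 18
F (P2): min(20, 18) = 18
B (P1): max(2, 18) = 18
G (P1): max(-9, -15) = -9
H (P1): max(-9, 1) = 1
J (P1): max(5, 1) = 5
C (P2): min(-9, 1, 5) = -9
K (P1): max(-13, 19, 2, -4) = 19
L (P1): max(4, 11) = 11
D (P2): min(19, 11) = 11
A (P1): max(-9, 11) = 11
P2 prefers the lower value; B=18, A=11. A is better since 11 < 18.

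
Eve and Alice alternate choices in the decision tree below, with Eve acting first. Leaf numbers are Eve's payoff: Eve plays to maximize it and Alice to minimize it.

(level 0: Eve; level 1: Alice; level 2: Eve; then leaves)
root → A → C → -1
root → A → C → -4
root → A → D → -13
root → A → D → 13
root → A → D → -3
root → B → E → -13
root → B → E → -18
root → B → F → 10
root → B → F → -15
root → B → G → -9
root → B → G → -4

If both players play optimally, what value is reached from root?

-1

C (Eve): max(-1, -4) = -1
D (Eve): max(-13, 13, -3) = 13
A (Alice): min(-1, 13) = -1
E (Eve): max(-13, -18) = -13
F (Eve): max(10, -15) = 10
G (Eve): max(-9, -4) = -4
B (Alice): min(-13, 10, -4) = -13
root (Eve): max(-1, -13) = -1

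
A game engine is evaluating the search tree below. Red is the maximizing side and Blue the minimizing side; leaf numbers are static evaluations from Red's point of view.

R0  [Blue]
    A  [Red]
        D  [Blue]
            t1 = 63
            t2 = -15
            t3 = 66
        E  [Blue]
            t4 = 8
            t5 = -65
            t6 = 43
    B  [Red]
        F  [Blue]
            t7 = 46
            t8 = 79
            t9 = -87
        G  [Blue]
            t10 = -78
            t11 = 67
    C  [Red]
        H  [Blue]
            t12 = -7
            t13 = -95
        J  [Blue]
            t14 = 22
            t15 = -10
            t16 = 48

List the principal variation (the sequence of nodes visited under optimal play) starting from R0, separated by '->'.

D (Blue): min(63, -15, 66) = -15
E (Blue): min(8, -65, 43) = -65
A (Red): max(-15, -65) = -15
F (Blue): min(46, 79, -87) = -87
G (Blue): min(-78, 67) = -78
B (Red): max(-87, -78) = -78
H (Blue): min(-7, -95) = -95
J (Blue): min(22, -10, 48) = -10
C (Red): max(-95, -10) = -10
R0 (Blue): min(-15, -78, -10) = -78
At R0, Blue picks B (lowest: -78).
At B, Red picks G (highest: -78).
At G, Blue picks t10 (lowest: -78).
Terminal value -78.

R0 -> B -> G -> t10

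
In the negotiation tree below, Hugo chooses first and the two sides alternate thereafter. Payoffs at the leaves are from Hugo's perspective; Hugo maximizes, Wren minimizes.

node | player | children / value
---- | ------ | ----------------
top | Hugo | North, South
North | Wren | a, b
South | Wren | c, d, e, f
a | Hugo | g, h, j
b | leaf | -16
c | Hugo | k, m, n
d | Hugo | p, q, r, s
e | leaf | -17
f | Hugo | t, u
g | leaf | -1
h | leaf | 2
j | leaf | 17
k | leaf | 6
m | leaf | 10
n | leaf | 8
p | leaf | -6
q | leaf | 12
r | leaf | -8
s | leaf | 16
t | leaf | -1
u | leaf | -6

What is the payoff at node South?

-17

c (Hugo): max(6, 10, 8) = 10
d (Hugo): max(-6, 12, -8, 16) = 16
f (Hugo): max(-1, -6) = -1
South (Wren): min(10, 16, -17, -1) = -17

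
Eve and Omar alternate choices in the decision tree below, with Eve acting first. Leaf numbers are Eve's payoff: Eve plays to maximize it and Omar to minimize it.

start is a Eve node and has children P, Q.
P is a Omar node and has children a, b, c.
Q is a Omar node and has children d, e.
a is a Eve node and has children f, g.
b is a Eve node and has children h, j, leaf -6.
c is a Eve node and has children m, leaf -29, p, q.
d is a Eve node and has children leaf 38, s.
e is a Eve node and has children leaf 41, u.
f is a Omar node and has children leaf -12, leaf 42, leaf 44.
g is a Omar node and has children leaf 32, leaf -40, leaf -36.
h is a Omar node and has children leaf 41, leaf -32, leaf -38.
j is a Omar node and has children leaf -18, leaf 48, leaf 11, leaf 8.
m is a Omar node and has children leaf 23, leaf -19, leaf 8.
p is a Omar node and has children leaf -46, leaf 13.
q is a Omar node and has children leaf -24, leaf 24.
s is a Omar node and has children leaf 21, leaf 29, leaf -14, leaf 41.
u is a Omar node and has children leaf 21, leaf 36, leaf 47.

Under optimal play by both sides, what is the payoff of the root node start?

f (Omar): min(-12, 42, 44) = -12
g (Omar): min(32, -40, -36) = -40
a (Eve): max(-12, -40) = -12
h (Omar): min(41, -32, -38) = -38
j (Omar): min(-18, 48, 11, 8) = -18
b (Eve): max(-38, -18, -6) = -6
m (Omar): min(23, -19, 8) = -19
p (Omar): min(-46, 13) = -46
q (Omar): min(-24, 24) = -24
c (Eve): max(-19, -29, -46, -24) = -19
P (Omar): min(-12, -6, -19) = -19
s (Omar): min(21, 29, -14, 41) = -14
d (Eve): max(38, -14) = 38
u (Omar): min(21, 36, 47) = 21
e (Eve): max(41, 21) = 41
Q (Omar): min(38, 41) = 38
start (Eve): max(-19, 38) = 38

38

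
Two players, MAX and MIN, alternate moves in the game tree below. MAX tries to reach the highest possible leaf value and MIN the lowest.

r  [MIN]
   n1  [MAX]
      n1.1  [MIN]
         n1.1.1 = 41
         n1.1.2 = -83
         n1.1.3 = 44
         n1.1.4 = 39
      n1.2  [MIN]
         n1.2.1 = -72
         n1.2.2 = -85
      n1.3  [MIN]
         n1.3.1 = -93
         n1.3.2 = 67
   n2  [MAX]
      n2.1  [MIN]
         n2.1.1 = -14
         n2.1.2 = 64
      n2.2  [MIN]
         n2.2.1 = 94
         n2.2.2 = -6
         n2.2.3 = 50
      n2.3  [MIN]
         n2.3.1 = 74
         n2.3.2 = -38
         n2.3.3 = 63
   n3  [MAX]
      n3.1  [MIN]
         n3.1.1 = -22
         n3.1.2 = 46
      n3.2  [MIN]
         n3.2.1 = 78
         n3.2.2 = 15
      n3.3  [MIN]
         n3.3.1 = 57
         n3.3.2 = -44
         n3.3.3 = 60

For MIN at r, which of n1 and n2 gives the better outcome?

n1

n1.1 (MIN): min(41, -83, 44, 39) = -83
n1.2 (MIN): min(-72, -85) = -85
n1.3 (MIN): min(-93, 67) = -93
n1 (MAX): max(-83, -85, -93) = -83
n2.1 (MIN): min(-14, 64) = -14
n2.2 (MIN): min(94, -6, 50) = -6
n2.3 (MIN): min(74, -38, 63) = -38
n2 (MAX): max(-14, -6, -38) = -6
MIN prefers the lower value; n1=-83, n2=-6. n1 is better since -83 < -6.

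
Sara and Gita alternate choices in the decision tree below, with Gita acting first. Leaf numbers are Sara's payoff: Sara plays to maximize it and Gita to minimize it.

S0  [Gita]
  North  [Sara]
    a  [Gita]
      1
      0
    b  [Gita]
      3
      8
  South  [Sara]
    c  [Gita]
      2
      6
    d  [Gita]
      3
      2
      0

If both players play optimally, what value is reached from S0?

2

a (Gita): min(1, 0) = 0
b (Gita): min(3, 8) = 3
North (Sara): max(0, 3) = 3
c (Gita): min(2, 6) = 2
d (Gita): min(3, 2, 0) = 0
South (Sara): max(2, 0) = 2
S0 (Gita): min(3, 2) = 2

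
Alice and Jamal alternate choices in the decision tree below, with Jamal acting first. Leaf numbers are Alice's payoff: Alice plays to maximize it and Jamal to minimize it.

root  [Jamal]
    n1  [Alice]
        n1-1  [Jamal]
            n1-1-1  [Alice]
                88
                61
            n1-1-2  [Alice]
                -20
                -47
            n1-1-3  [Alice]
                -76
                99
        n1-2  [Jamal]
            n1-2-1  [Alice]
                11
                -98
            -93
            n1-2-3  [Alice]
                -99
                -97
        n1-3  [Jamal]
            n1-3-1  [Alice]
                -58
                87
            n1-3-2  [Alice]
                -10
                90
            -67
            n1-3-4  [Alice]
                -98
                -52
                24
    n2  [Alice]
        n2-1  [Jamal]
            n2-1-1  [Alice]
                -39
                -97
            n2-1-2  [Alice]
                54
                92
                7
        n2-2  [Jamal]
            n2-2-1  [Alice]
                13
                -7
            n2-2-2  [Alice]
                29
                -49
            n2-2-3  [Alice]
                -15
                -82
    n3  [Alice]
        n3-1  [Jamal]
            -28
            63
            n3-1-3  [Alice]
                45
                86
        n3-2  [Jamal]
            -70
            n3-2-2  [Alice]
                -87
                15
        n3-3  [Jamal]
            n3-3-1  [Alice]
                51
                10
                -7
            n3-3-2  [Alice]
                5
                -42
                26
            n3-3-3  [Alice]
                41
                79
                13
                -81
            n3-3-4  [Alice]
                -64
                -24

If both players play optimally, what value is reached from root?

-24

n1-1-1 (Alice): max(88, 61) = 88
n1-1-2 (Alice): max(-20, -47) = -20
n1-1-3 (Alice): max(-76, 99) = 99
n1-1 (Jamal): min(88, -20, 99) = -20
n1-2-1 (Alice): max(11, -98) = 11
n1-2-3 (Alice): max(-99, -97) = -97
n1-2 (Jamal): min(11, -93, -97) = -97
n1-3-1 (Alice): max(-58, 87) = 87
n1-3-2 (Alice): max(-10, 90) = 90
n1-3-4 (Alice): max(-98, -52, 24) = 24
n1-3 (Jamal): min(87, 90, -67, 24) = -67
n1 (Alice): max(-20, -97, -67) = -20
n2-1-1 (Alice): max(-39, -97) = -39
n2-1-2 (Alice): max(54, 92, 7) = 92
n2-1 (Jamal): min(-39, 92) = -39
n2-2-1 (Alice): max(13, -7) = 13
n2-2-2 (Alice): max(29, -49) = 29
n2-2-3 (Alice): max(-15, -82) = -15
n2-2 (Jamal): min(13, 29, -15) = -15
n2 (Alice): max(-39, -15) = -15
n3-1-3 (Alice): max(45, 86) = 86
n3-1 (Jamal): min(-28, 63, 86) = -28
n3-2-2 (Alice): max(-87, 15) = 15
n3-2 (Jamal): min(-70, 15) = -70
n3-3-1 (Alice): max(51, 10, -7) = 51
n3-3-2 (Alice): max(5, -42, 26) = 26
n3-3-3 (Alice): max(41, 79, 13, -81) = 79
n3-3-4 (Alice): max(-64, -24) = -24
n3-3 (Jamal): min(51, 26, 79, -24) = -24
n3 (Alice): max(-28, -70, -24) = -24
root (Jamal): min(-20, -15, -24) = -24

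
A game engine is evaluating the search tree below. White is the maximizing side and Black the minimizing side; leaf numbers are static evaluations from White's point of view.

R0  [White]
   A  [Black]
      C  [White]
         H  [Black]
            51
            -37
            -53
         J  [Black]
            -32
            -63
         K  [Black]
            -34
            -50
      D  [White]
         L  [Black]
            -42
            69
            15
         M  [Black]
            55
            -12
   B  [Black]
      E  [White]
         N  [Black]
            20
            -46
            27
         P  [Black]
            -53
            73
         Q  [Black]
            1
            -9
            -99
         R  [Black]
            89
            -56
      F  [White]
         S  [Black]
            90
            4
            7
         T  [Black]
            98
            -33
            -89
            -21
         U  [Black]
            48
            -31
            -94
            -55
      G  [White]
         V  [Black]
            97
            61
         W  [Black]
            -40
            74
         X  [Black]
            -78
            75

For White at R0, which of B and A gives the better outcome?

N (Black): min(20, -46, 27) = -46
P (Black): min(-53, 73) = -53
Q (Black): min(1, -9, -99) = -99
R (Black): min(89, -56) = -56
E (White): max(-46, -53, -99, -56) = -46
S (Black): min(90, 4, 7) = 4
T (Black): min(98, -33, -89, -21) = -89
U (Black): min(48, -31, -94, -55) = -94
F (White): max(4, -89, -94) = 4
V (Black): min(97, 61) = 61
W (Black): min(-40, 74) = -40
X (Black): min(-78, 75) = -78
G (White): max(61, -40, -78) = 61
B (Black): min(-46, 4, 61) = -46
H (Black): min(51, -37, -53) = -53
J (Black): min(-32, -63) = -63
K (Black): min(-34, -50) = -50
C (White): max(-53, -63, -50) = -50
L (Black): min(-42, 69, 15) = -42
M (Black): min(55, -12) = -12
D (White): max(-42, -12) = -12
A (Black): min(-50, -12) = -50
White prefers the higher value; B=-46, A=-50. B is better since -46 > -50.

B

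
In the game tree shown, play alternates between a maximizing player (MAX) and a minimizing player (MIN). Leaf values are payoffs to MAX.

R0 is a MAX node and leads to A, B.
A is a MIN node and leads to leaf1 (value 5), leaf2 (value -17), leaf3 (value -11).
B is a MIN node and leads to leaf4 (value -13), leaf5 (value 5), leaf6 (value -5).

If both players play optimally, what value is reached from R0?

A (MIN): min(5, -17, -11) = -17
B (MIN): min(-13, 5, -5) = -13
R0 (MAX): max(-17, -13) = -13

-13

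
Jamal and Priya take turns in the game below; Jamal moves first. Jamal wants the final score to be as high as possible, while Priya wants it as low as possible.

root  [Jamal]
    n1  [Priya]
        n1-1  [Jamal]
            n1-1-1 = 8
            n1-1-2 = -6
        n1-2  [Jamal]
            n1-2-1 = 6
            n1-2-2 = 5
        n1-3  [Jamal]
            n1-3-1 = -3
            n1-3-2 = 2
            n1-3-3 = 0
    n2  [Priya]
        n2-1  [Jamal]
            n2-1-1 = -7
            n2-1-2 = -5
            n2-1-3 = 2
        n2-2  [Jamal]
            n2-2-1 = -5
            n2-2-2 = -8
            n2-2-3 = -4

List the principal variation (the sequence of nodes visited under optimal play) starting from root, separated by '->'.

n1-1 (Jamal): max(8, -6) = 8
n1-2 (Jamal): max(6, 5) = 6
n1-3 (Jamal): max(-3, 2, 0) = 2
n1 (Priya): min(8, 6, 2) = 2
n2-1 (Jamal): max(-7, -5, 2) = 2
n2-2 (Jamal): max(-5, -8, -4) = -4
n2 (Priya): min(2, -4) = -4
root (Jamal): max(2, -4) = 2
At root, Jamal picks n1 (highest: 2).
At n1, Priya picks n1-3 (lowest: 2).
At n1-3, Jamal picks n1-3-2 (highest: 2).
Terminal value 2.

root -> n1 -> n1-3 -> n1-3-2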